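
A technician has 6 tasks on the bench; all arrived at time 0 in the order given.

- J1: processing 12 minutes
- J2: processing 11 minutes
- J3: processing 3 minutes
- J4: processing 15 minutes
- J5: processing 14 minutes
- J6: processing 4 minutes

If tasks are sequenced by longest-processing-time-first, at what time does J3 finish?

LPT (decreasing processing time): J4 J5 J1 J2 J6 J3.
J4: 0→15
J5: 15→29
J1: 29→41
J2: 41→52
J6: 52→56
J3: 56→59

59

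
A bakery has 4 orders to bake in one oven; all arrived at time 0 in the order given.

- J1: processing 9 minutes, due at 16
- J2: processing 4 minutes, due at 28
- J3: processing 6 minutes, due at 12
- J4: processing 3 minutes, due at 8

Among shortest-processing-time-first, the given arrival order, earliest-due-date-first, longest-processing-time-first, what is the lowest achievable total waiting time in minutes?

23

SPT (increasing processing time): J4 J2 J3 J1.
J4: waits 0, runs 0→3
J2: waits 3, runs 3→7
J3: waits 7, runs 7→13
J1: waits 13, runs 13→22
Sum = 0+3+7+13 = 23.
FIFO (arrival order): J1 J2 J3 J4.
J1: waits 0, runs 0→9
J2: waits 9, runs 9→13
J3: waits 13, runs 13→19
J4: waits 19, runs 19→22
Sum = 0+9+13+19 = 41.
EDD (increasing due date): J4 J3 J1 J2.
J4: waits 0, runs 0→3
J3: waits 3, runs 3→9
J1: waits 9, runs 9→18
J2: waits 18, runs 18→22
Sum = 0+3+9+18 = 30.
LPT (decreasing processing time): J1 J3 J2 J4.
J1: waits 0, runs 0→9
J3: waits 9, runs 9→15
J2: waits 15, runs 15→19
J4: waits 19, runs 19→22
Sum = 0+9+15+19 = 43.
SPT 23, FIFO 41, EDD 30, LPT 43 → minimum 23.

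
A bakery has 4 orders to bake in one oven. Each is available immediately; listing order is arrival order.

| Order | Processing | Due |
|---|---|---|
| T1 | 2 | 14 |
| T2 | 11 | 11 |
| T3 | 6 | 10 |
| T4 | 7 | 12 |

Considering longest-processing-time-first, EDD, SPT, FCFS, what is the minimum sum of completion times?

51

LPT (decreasing processing time): T2 T4 T3 T1.
T2: 0→11
T4: 11→18
T3: 18→24
T1: 24→26
Sum = 11+18+24+26 = 79.
EDD (increasing due date): T3 T2 T4 T1.
T3: 0→6
T2: 6→17
T4: 17→24
T1: 24→26
Sum = 6+17+24+26 = 73.
SPT (increasing processing time): T1 T3 T4 T2.
T1: 0→2
T3: 2→8
T4: 8→15
T2: 15→26
Sum = 2+8+15+26 = 51.
FIFO (arrival order): T1 T2 T3 T4.
T1: 0→2
T2: 2→13
T3: 13→19
T4: 19→26
Sum = 2+13+19+26 = 60.
LPT 79, EDD 73, SPT 51, FIFO 60 → minimum 51.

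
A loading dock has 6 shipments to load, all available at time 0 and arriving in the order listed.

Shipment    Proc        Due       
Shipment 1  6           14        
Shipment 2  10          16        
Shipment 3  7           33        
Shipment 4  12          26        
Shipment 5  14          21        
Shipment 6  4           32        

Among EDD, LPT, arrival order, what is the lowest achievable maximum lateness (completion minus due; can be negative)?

EDD (increasing due date): Shipment 1 Shipment 2 Shipment 5 Shipment 4 Shipment 6 Shipment 3.
Shipment 1: 0→6, due 14, lateness -8
Shipment 2: 6→16, due 16, lateness 0
Shipment 5: 16→30, due 21, lateness 9
Shipment 4: 30→42, due 26, lateness 16
Shipment 6: 42→46, due 32, lateness 14
Shipment 3: 46→53, due 33, lateness 20
Maximum = 20.
LPT (decreasing processing time): Shipment 5 Shipment 4 Shipment 2 Shipment 3 Shipment 1 Shipment 6.
Shipment 5: 0→14, due 21, lateness -7
Shipment 4: 14→26, due 26, lateness 0
Shipment 2: 26→36, due 16, lateness 20
Shipment 3: 36→43, due 33, lateness 10
Shipment 1: 43→49, due 14, lateness 35
Shipment 6: 49→53, due 32, lateness 21
Maximum = 35.
FIFO (arrival order): Shipment 1 Shipment 2 Shipment 3 Shipment 4 Shipment 5 Shipment 6.
Shipment 1: 0→6, due 14, lateness -8
Shipment 2: 6→16, due 16, lateness 0
Shipment 3: 16→23, due 33, lateness -10
Shipment 4: 23→35, due 26, lateness 9
Shipment 5: 35→49, due 21, lateness 28
Shipment 6: 49→53, due 32, lateness 21
Maximum = 28.
EDD 20, LPT 35, FIFO 28 → minimum 20.

20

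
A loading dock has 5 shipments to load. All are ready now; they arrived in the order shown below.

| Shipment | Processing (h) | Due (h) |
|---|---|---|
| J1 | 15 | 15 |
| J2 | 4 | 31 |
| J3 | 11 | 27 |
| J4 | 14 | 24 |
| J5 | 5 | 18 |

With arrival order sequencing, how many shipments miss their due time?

3

FIFO (arrival order): J1 J2 J3 J4 J5.
J1: 0→15, due 15, tardiness 0
J2: 15→19, due 31, tardiness 0
J3: 19→30, due 27, tardiness 3
J4: 30→44, due 24, tardiness 20
J5: 44→49, due 18, tardiness 31
Late shipments: 3.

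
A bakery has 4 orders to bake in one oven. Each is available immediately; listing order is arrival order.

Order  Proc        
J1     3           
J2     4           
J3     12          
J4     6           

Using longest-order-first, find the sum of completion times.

77

LPT (decreasing processing time): J3 J4 J2 J1.
J3: 0→12
J4: 12→18
J2: 18→22
J1: 22→25
Sum = 12+18+22+25 = 77.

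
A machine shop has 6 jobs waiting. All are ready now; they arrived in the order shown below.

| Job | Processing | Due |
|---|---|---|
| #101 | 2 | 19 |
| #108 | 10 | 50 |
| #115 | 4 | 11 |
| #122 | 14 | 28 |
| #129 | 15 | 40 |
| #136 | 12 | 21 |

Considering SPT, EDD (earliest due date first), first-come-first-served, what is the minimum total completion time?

SPT (increasing processing time): #101 #115 #108 #136 #122 #129.
#101: 0→2
#115: 2→6
#108: 6→16
#136: 16→28
#122: 28→42
#129: 42→57
Sum = 2+6+16+28+42+57 = 151.
EDD (increasing due date): #115 #101 #136 #122 #129 #108.
#115: 0→4
#101: 4→6
#136: 6→18
#122: 18→32
#129: 32→47
#108: 47→57
Sum = 4+6+18+32+47+57 = 164.
FIFO (arrival order): #101 #108 #115 #122 #129 #136.
#101: 0→2
#108: 2→12
#115: 12→16
#122: 16→30
#129: 30→45
#136: 45→57
Sum = 2+12+16+30+45+57 = 162.
SPT 151, EDD 164, FIFO 162 → minimum 151.

151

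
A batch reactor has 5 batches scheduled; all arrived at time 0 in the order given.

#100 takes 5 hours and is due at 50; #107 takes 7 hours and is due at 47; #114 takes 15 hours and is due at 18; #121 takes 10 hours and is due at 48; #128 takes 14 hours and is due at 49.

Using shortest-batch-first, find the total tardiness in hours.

SPT (increasing processing time): #100 #107 #121 #128 #114.
#100: 0→5, due 50, tardiness 0
#107: 5→12, due 47, tardiness 0
#121: 12→22, due 48, tardiness 0
#128: 22→36, due 49, tardiness 0
#114: 36→51, due 18, tardiness 33
Sum = 0+0+0+0+33 = 33.

33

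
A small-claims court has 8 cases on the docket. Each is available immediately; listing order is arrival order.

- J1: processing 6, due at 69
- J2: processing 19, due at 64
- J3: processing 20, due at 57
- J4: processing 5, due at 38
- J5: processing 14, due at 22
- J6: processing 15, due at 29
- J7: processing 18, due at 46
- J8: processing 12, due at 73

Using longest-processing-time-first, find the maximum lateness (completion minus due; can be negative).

71

LPT (decreasing processing time): J3 J2 J7 J6 J5 J8 J1 J4.
J3: 0→20, due 57, lateness -37
J2: 20→39, due 64, lateness -25
J7: 39→57, due 46, lateness 11
J6: 57→72, due 29, lateness 43
J5: 72→86, due 22, lateness 64
J8: 86→98, due 73, lateness 25
J1: 98→104, due 69, lateness 35
J4: 104→109, due 38, lateness 71
Maximum = 71.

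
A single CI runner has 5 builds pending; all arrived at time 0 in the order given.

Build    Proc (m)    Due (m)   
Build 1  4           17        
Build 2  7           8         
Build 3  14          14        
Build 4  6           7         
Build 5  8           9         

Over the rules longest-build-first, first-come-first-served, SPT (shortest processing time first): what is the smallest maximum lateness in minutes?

25

LPT (decreasing processing time): Build 3 Build 5 Build 2 Build 4 Build 1.
Build 3: 0→14, due 14, lateness 0
Build 5: 14→22, due 9, lateness 13
Build 2: 22→29, due 8, lateness 21
Build 4: 29→35, due 7, lateness 28
Build 1: 35→39, due 17, lateness 22
Maximum = 28.
FIFO (arrival order): Build 1 Build 2 Build 3 Build 4 Build 5.
Build 1: 0→4, due 17, lateness -13
Build 2: 4→11, due 8, lateness 3
Build 3: 11→25, due 14, lateness 11
Build 4: 25→31, due 7, lateness 24
Build 5: 31→39, due 9, lateness 30
Maximum = 30.
SPT (increasing processing time): Build 1 Build 4 Build 2 Build 5 Build 3.
Build 1: 0→4, due 17, lateness -13
Build 4: 4→10, due 7, lateness 3
Build 2: 10→17, due 8, lateness 9
Build 5: 17→25, due 9, lateness 16
Build 3: 25→39, due 14, lateness 25
Maximum = 25.
LPT 28, FIFO 30, SPT 25 → minimum 25.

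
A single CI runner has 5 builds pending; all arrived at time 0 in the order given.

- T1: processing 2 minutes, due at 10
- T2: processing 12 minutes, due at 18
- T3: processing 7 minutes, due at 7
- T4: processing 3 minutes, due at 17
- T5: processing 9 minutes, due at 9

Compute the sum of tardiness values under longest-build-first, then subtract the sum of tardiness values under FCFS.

25

LPT (decreasing processing time): T2 T5 T3 T4 T1.
T2: 0→12, due 18, tardiness 0
T5: 12→21, due 9, tardiness 12
T3: 21→28, due 7, tardiness 21
T4: 28→31, due 17, tardiness 14
T1: 31→33, due 10, tardiness 23
Sum = 0+12+21+14+23 = 70.
FIFO (arrival order): T1 T2 T3 T4 T5.
T1: 0→2, due 10, tardiness 0
T2: 2→14, due 18, tardiness 0
T3: 14→21, due 7, tardiness 14
T4: 21→24, due 17, tardiness 7
T5: 24→33, due 9, tardiness 24
Sum = 0+0+14+7+24 = 45.
Difference = 70 − 45 = 25.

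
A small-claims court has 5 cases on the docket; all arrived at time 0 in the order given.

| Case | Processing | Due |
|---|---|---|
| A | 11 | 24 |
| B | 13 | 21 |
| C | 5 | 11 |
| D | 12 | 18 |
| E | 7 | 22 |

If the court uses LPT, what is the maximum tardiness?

37

LPT (decreasing processing time): B D A E C.
B: 0→13, due 21, tardiness 0
D: 13→25, due 18, tardiness 7
A: 25→36, due 24, tardiness 12
E: 36→43, due 22, tardiness 21
C: 43→48, due 11, tardiness 37
Maximum = 37.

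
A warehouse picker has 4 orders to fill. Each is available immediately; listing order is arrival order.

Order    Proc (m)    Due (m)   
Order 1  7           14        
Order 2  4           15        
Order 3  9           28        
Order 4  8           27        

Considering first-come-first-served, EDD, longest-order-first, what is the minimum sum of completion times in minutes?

FIFO (arrival order): Order 1 Order 2 Order 3 Order 4.
Order 1: 0→7
Order 2: 7→11
Order 3: 11→20
Order 4: 20→28
Sum = 7+11+20+28 = 66.
EDD (increasing due date): Order 1 Order 2 Order 4 Order 3.
Order 1: 0→7
Order 2: 7→11
Order 4: 11→19
Order 3: 19→28
Sum = 7+11+19+28 = 65.
LPT (decreasing processing time): Order 3 Order 4 Order 1 Order 2.
Order 3: 0→9
Order 4: 9→17
Order 1: 17→24
Order 2: 24→28
Sum = 9+17+24+28 = 78.
FIFO 66, EDD 65, LPT 78 → minimum 65.

65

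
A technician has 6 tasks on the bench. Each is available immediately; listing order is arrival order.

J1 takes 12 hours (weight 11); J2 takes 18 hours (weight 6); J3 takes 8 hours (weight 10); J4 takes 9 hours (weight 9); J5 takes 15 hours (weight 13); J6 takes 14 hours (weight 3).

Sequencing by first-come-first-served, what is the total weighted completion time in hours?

2149

FIFO (arrival order): J1 J2 J3 J4 J5 J6.
J1: finishes 12, weight 11, w·C = 132
J2: finishes 30, weight 6, w·C = 180
J3: finishes 38, weight 10, w·C = 380
J4: finishes 47, weight 9, w·C = 423
J5: finishes 62, weight 13, w·C = 806
J6: finishes 76, weight 3, w·C = 228
Sum = 132+180+380+423+806+228 = 2149.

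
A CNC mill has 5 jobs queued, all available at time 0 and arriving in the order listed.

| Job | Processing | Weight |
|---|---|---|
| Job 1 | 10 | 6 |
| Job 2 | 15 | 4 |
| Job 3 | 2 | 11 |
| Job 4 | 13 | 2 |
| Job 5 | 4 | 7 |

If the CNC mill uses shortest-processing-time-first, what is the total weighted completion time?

394

SPT (increasing processing time): Job 3 Job 5 Job 1 Job 4 Job 2.
Job 3: finishes 2, weight 11, w·C = 22
Job 5: finishes 6, weight 7, w·C = 42
Job 1: finishes 16, weight 6, w·C = 96
Job 4: finishes 29, weight 2, w·C = 58
Job 2: finishes 44, weight 4, w·C = 176
Sum = 22+42+96+58+176 = 394.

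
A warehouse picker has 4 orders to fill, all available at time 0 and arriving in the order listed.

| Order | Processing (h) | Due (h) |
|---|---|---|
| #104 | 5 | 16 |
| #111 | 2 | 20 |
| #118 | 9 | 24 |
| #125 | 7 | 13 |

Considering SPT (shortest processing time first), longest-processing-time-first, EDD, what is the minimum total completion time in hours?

SPT (increasing processing time): #111 #104 #125 #118.
#111: 0→2
#104: 2→7
#125: 7→14
#118: 14→23
Sum = 2+7+14+23 = 46.
LPT (decreasing processing time): #118 #125 #104 #111.
#118: 0→9
#125: 9→16
#104: 16→21
#111: 21→23
Sum = 9+16+21+23 = 69.
EDD (increasing due date): #125 #104 #111 #118.
#125: 0→7
#104: 7→12
#111: 12→14
#118: 14→23
Sum = 7+12+14+23 = 56.
SPT 46, LPT 69, EDD 56 → minimum 46.

46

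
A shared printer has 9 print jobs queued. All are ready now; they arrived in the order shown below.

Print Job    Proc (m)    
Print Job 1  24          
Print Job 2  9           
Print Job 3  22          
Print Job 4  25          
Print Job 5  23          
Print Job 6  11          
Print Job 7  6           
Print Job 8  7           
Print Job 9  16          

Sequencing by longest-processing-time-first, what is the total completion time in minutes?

LPT (decreasing processing time): Print Job 4 Print Job 1 Print Job 5 Print Job 3 Print Job 9 Print Job 6 Print Job 2 Print Job 8 Print Job 7.
Print Job 4: 0→25
Print Job 1: 25→49
Print Job 5: 49→72
Print Job 3: 72→94
Print Job 9: 94→110
Print Job 6: 110→121
Print Job 2: 121→130
Print Job 8: 130→137
Print Job 7: 137→143
Sum = 25+49+72+94+110+121+130+137+143 = 881.

881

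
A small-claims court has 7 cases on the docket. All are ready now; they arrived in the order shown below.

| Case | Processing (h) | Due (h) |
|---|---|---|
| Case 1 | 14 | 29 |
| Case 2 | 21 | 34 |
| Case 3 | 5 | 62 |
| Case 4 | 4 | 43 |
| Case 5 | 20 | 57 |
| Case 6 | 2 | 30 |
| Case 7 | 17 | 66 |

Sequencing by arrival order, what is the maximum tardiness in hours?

FIFO (arrival order): Case 1 Case 2 Case 3 Case 4 Case 5 Case 6 Case 7.
Case 1: 0→14, due 29, tardiness 0
Case 2: 14→35, due 34, tardiness 1
Case 3: 35→40, due 62, tardiness 0
Case 4: 40→44, due 43, tardiness 1
Case 5: 44→64, due 57, tardiness 7
Case 6: 64→66, due 30, tardiness 36
Case 7: 66→83, due 66, tardiness 17
Maximum = 36.

36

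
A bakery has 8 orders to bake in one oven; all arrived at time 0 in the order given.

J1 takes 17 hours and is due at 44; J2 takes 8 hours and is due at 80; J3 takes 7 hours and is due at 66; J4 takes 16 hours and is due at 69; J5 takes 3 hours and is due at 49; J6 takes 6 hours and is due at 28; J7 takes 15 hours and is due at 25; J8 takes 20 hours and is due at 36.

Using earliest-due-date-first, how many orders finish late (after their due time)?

EDD (increasing due date): J7 J6 J8 J1 J5 J3 J4 J2.
J7: 0→15, due 25, tardiness 0
J6: 15→21, due 28, tardiness 0
J8: 21→41, due 36, tardiness 5
J1: 41→58, due 44, tardiness 14
J5: 58→61, due 49, tardiness 12
J3: 61→68, due 66, tardiness 2
J4: 68→84, due 69, tardiness 15
J2: 84→92, due 80, tardiness 12
Late orders: 6.

6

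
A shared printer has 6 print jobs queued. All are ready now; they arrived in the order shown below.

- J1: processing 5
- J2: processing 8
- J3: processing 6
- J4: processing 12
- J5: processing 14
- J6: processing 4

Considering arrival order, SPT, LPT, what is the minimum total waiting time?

86

FIFO (arrival order): J1 J2 J3 J4 J5 J6.
J1: waits 0, runs 0→5
J2: waits 5, runs 5→13
J3: waits 13, runs 13→19
J4: waits 19, runs 19→31
J5: waits 31, runs 31→45
J6: waits 45, runs 45→49
Sum = 0+5+13+19+31+45 = 113.
SPT (increasing processing time): J6 J1 J3 J2 J4 J5.
J6: waits 0, runs 0→4
J1: waits 4, runs 4→9
J3: waits 9, runs 9→15
J2: waits 15, runs 15→23
J4: waits 23, runs 23→35
J5: waits 35, runs 35→49
Sum = 0+4+9+15+23+35 = 86.
LPT (decreasing processing time): J5 J4 J2 J3 J1 J6.
J5: waits 0, runs 0→14
J4: waits 14, runs 14→26
J2: waits 26, runs 26→34
J3: waits 34, runs 34→40
J1: waits 40, runs 40→45
J6: waits 45, runs 45→49
Sum = 0+14+26+34+40+45 = 159.
FIFO 113, SPT 86, LPT 159 → minimum 86.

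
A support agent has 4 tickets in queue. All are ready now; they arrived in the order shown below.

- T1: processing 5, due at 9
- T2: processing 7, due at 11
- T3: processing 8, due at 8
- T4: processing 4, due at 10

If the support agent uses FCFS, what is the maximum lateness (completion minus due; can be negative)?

FIFO (arrival order): T1 T2 T3 T4.
T1: 0→5, due 9, lateness -4
T2: 5→12, due 11, lateness 1
T3: 12→20, due 8, lateness 12
T4: 20→24, due 10, lateness 14
Maximum = 14.

14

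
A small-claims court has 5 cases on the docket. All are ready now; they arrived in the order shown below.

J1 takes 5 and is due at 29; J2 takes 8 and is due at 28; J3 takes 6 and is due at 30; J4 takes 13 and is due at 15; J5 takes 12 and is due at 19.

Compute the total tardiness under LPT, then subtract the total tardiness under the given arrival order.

-7

LPT (decreasing processing time): J4 J5 J2 J3 J1.
J4: 0→13, due 15, tardiness 0
J5: 13→25, due 19, tardiness 6
J2: 25→33, due 28, tardiness 5
J3: 33→39, due 30, tardiness 9
J1: 39→44, due 29, tardiness 15
Sum = 0+6+5+9+15 = 35.
FIFO (arrival order): J1 J2 J3 J4 J5.
J1: 0→5, due 29, tardiness 0
J2: 5→13, due 28, tardiness 0
J3: 13→19, due 30, tardiness 0
J4: 19→32, due 15, tardiness 17
J5: 32→44, due 19, tardiness 25
Sum = 0+0+0+17+25 = 42.
Difference = 35 − 42 = -7.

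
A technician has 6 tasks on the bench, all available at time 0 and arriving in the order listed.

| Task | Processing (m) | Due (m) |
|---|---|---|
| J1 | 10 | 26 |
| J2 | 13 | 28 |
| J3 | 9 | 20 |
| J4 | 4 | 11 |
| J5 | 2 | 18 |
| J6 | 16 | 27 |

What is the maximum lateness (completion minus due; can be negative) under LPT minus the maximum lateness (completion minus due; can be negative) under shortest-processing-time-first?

LPT (decreasing processing time): J6 J2 J1 J3 J4 J5.
J6: 0→16, due 27, lateness -11
J2: 16→29, due 28, lateness 1
J1: 29→39, due 26, lateness 13
J3: 39→48, due 20, lateness 28
J4: 48→52, due 11, lateness 41
J5: 52→54, due 18, lateness 36
Maximum = 41.
SPT (increasing processing time): J5 J4 J3 J1 J2 J6.
J5: 0→2, due 18, lateness -16
J4: 2→6, due 11, lateness -5
J3: 6→15, due 20, lateness -5
J1: 15→25, due 26, lateness -1
J2: 25→38, due 28, lateness 10
J6: 38→54, due 27, lateness 27
Maximum = 27.
Difference = 41 − 27 = 14.

14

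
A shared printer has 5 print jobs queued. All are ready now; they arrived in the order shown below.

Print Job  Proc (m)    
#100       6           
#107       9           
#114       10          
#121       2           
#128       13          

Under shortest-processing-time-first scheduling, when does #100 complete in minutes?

SPT (increasing processing time): #121 #100 #107 #114 #128.
#121: 0→2
#100: 2→8

8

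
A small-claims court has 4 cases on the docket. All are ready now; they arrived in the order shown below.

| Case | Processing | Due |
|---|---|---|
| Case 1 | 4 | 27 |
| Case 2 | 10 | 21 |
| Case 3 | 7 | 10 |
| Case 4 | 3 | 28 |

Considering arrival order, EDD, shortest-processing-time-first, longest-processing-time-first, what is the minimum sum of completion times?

FIFO (arrival order): Case 1 Case 2 Case 3 Case 4.
Case 1: 0→4
Case 2: 4→14
Case 3: 14→21
Case 4: 21→24
Sum = 4+14+21+24 = 63.
EDD (increasing due date): Case 3 Case 2 Case 1 Case 4.
Case 3: 0→7
Case 2: 7→17
Case 1: 17→21
Case 4: 21→24
Sum = 7+17+21+24 = 69.
SPT (increasing processing time): Case 4 Case 1 Case 3 Case 2.
Case 4: 0→3
Case 1: 3→7
Case 3: 7→14
Case 2: 14→24
Sum = 3+7+14+24 = 48.
LPT (decreasing processing time): Case 2 Case 3 Case 1 Case 4.
Case 2: 0→10
Case 3: 10→17
Case 1: 17→21
Case 4: 21→24
Sum = 10+17+21+24 = 72.
FIFO 63, EDD 69, SPT 48, LPT 72 → minimum 48.

48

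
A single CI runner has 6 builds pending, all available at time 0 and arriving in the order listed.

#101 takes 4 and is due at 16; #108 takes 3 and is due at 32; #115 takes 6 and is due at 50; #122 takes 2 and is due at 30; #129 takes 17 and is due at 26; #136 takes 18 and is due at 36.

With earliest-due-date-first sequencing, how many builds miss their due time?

1

EDD (increasing due date): #101 #129 #122 #108 #136 #115.
#101: 0→4, due 16, tardiness 0
#129: 4→21, due 26, tardiness 0
#122: 21→23, due 30, tardiness 0
#108: 23→26, due 32, tardiness 0
#136: 26→44, due 36, tardiness 8
#115: 44→50, due 50, tardiness 0
Late builds: 1.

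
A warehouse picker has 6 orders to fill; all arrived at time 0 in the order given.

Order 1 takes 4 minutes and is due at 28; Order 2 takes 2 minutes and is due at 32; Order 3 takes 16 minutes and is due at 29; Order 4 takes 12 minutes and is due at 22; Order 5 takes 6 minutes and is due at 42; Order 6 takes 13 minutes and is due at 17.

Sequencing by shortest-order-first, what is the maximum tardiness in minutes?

24

SPT (increasing processing time): Order 2 Order 1 Order 5 Order 4 Order 6 Order 3.
Order 2: 0→2, due 32, tardiness 0
Order 1: 2→6, due 28, tardiness 0
Order 5: 6→12, due 42, tardiness 0
Order 4: 12→24, due 22, tardiness 2
Order 6: 24→37, due 17, tardiness 20
Order 3: 37→53, due 29, tardiness 24
Maximum = 24.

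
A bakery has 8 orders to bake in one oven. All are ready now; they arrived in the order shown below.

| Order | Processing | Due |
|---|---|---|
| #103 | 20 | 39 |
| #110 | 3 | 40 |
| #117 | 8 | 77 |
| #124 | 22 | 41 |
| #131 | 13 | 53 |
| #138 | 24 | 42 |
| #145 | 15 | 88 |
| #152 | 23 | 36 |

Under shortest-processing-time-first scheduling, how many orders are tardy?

SPT (increasing processing time): #110 #117 #131 #145 #103 #124 #152 #138.
#110: 0→3, due 40, tardiness 0
#117: 3→11, due 77, tardiness 0
#131: 11→24, due 53, tardiness 0
#145: 24→39, due 88, tardiness 0
#103: 39→59, due 39, tardiness 20
#124: 59→81, due 41, tardiness 40
#152: 81→104, due 36, tardiness 68
#138: 104→128, due 42, tardiness 86
Late orders: 4.

4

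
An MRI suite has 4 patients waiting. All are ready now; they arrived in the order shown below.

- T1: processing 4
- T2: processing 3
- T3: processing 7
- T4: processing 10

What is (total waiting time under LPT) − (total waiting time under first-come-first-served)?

23

LPT (decreasing processing time): T4 T3 T1 T2.
T4: waits 0, runs 0→10
T3: waits 10, runs 10→17
T1: waits 17, runs 17→21
T2: waits 21, runs 21→24
Sum = 0+10+17+21 = 48.
FIFO (arrival order): T1 T2 T3 T4.
T1: waits 0, runs 0→4
T2: waits 4, runs 4→7
T3: waits 7, runs 7→14
T4: waits 14, runs 14→24
Sum = 0+4+7+14 = 25.
Difference = 48 − 25 = 23.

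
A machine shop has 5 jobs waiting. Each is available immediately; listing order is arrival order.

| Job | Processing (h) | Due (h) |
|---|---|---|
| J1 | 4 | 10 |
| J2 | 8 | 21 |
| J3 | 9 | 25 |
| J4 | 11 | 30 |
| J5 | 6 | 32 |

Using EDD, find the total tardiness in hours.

EDD (increasing due date): J1 J2 J3 J4 J5.
J1: 0→4, due 10, tardiness 0
J2: 4→12, due 21, tardiness 0
J3: 12→21, due 25, tardiness 0
J4: 21→32, due 30, tardiness 2
J5: 32→38, due 32, tardiness 6
Sum = 0+0+0+2+6 = 8.

8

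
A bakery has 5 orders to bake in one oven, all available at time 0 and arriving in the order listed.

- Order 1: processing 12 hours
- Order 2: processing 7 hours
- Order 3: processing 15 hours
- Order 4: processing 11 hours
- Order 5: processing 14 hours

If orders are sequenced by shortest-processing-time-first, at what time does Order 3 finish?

SPT (increasing processing time): Order 2 Order 4 Order 1 Order 5 Order 3.
Order 2: 0→7
Order 4: 7→18
Order 1: 18→30
Order 5: 30→44
Order 3: 44→59

59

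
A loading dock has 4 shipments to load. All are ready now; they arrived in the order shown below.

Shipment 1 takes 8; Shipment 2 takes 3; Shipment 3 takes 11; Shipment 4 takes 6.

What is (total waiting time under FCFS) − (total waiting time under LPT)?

FIFO (arrival order): Shipment 1 Shipment 2 Shipment 3 Shipment 4.
Shipment 1: waits 0, runs 0→8
Shipment 2: waits 8, runs 8→11
Shipment 3: waits 11, runs 11→22
Shipment 4: waits 22, runs 22→28
Sum = 0+8+11+22 = 41.
LPT (decreasing processing time): Shipment 3 Shipment 1 Shipment 4 Shipment 2.
Shipment 3: waits 0, runs 0→11
Shipment 1: waits 11, runs 11→19
Shipment 4: waits 19, runs 19→25
Shipment 2: waits 25, runs 25→28
Sum = 0+11+19+25 = 55.
Difference = 41 − 55 = -14.

-14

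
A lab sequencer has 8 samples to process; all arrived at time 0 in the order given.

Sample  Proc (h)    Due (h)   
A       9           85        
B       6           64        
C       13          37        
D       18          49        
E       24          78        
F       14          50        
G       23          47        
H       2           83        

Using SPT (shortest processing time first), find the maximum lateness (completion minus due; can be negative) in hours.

SPT (increasing processing time): H B A C F D G E.
H: 0→2, due 83, lateness -81
B: 2→8, due 64, lateness -56
A: 8→17, due 85, lateness -68
C: 17→30, due 37, lateness -7
F: 30→44, due 50, lateness -6
D: 44→62, due 49, lateness 13
G: 62→85, due 47, lateness 38
E: 85→109, due 78, lateness 31
Maximum = 38.

38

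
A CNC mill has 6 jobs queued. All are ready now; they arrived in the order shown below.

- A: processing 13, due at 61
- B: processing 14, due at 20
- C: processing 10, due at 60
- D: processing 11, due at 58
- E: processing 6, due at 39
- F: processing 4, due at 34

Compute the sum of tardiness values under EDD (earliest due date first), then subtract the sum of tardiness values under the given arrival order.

EDD (increasing due date): B F E D C A.
B: 0→14, due 20, tardiness 0
F: 14→18, due 34, tardiness 0
E: 18→24, due 39, tardiness 0
D: 24→35, due 58, tardiness 0
C: 35→45, due 60, tardiness 0
A: 45→58, due 61, tardiness 0
Sum = 0+0+0+0+0+0 = 0.
FIFO (arrival order): A B C D E F.
A: 0→13, due 61, tardiness 0
B: 13→27, due 20, tardiness 7
C: 27→37, due 60, tardiness 0
D: 37→48, due 58, tardiness 0
E: 48→54, due 39, tardiness 15
F: 54→58, due 34, tardiness 24
Sum = 0+7+0+0+15+24 = 46.
Difference = 0 − 46 = -46.

-46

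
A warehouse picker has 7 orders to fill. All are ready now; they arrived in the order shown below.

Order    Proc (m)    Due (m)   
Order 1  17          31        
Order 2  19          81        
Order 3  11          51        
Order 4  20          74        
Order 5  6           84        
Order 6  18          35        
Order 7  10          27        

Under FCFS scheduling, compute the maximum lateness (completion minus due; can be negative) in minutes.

FIFO (arrival order): Order 1 Order 2 Order 3 Order 4 Order 5 Order 6 Order 7.
Order 1: 0→17, due 31, lateness -14
Order 2: 17→36, due 81, lateness -45
Order 3: 36→47, due 51, lateness -4
Order 4: 47→67, due 74, lateness -7
Order 5: 67→73, due 84, lateness -11
Order 6: 73→91, due 35, lateness 56
Order 7: 91→101, due 27, lateness 74
Maximum = 74.

74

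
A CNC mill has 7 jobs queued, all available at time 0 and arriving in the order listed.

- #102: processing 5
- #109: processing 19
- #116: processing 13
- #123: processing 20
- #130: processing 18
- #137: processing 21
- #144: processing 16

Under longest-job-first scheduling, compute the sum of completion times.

LPT (decreasing processing time): #137 #123 #109 #130 #144 #116 #102.
#137: 0→21
#123: 21→41
#109: 41→60
#130: 60→78
#144: 78→94
#116: 94→107
#102: 107→112
Sum = 21+41+60+78+94+107+112 = 513.

513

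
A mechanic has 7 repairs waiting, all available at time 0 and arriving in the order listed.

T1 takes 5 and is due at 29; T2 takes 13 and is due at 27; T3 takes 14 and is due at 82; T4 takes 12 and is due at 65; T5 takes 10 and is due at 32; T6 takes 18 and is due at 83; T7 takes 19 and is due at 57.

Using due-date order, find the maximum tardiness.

8

EDD (increasing due date): T2 T1 T5 T7 T4 T3 T6.
T2: 0→13, due 27, tardiness 0
T1: 13→18, due 29, tardiness 0
T5: 18→28, due 32, tardiness 0
T7: 28→47, due 57, tardiness 0
T4: 47→59, due 65, tardiness 0
T3: 59→73, due 82, tardiness 0
T6: 73→91, due 83, tardiness 8
Maximum = 8.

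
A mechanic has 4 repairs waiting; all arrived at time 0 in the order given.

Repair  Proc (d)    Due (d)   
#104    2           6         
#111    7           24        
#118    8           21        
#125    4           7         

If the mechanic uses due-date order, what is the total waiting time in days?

EDD (increasing due date): #104 #125 #118 #111.
#104: waits 0, runs 0→2
#125: waits 2, runs 2→6
#118: waits 6, runs 6→14
#111: waits 14, runs 14→21
Sum = 0+2+6+14 = 22.

22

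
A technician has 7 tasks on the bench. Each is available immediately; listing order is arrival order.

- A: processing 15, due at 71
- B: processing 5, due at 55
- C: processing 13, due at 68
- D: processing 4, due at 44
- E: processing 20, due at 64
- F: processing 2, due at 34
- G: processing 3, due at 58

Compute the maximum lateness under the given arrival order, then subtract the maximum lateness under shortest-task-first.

27

FIFO (arrival order): A B C D E F G.
A: 0→15, due 71, lateness -56
B: 15→20, due 55, lateness -35
C: 20→33, due 68, lateness -35
D: 33→37, due 44, lateness -7
E: 37→57, due 64, lateness -7
F: 57→59, due 34, lateness 25
G: 59→62, due 58, lateness 4
Maximum = 25.
SPT (increasing processing time): F G D B C A E.
F: 0→2, due 34, lateness -32
G: 2→5, due 58, lateness -53
D: 5→9, due 44, lateness -35
B: 9→14, due 55, lateness -41
C: 14→27, due 68, lateness -41
A: 27→42, due 71, lateness -29
E: 42→62, due 64, lateness -2
Maximum = -2.
Difference = 25 − -2 = 27.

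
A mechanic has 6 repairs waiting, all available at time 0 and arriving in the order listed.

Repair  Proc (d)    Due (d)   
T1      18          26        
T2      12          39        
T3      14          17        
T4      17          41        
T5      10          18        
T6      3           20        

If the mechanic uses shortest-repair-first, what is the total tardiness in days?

SPT (increasing processing time): T6 T5 T2 T3 T4 T1.
T6: 0→3, due 20, tardiness 0
T5: 3→13, due 18, tardiness 0
T2: 13→25, due 39, tardiness 0
T3: 25→39, due 17, tardiness 22
T4: 39→56, due 41, tardiness 15
T1: 56→74, due 26, tardiness 48
Sum = 0+0+0+22+15+48 = 85.

85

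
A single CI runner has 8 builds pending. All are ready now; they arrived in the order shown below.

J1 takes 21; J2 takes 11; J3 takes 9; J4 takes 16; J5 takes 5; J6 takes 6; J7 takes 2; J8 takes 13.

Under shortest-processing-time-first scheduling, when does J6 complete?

SPT (increasing processing time): J7 J5 J6 J3 J2 J8 J4 J1.
J7: 0→2
J5: 2→7
J6: 7→13

13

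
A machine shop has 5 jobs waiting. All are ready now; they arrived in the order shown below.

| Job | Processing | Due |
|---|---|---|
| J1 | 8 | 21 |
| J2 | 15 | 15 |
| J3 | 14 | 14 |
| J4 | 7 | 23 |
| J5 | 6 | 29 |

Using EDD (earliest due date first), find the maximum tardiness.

EDD (increasing due date): J3 J2 J1 J4 J5.
J3: 0→14, due 14, tardiness 0
J2: 14→29, due 15, tardiness 14
J1: 29→37, due 21, tardiness 16
J4: 37→44, due 23, tardiness 21
J5: 44→50, due 29, tardiness 21
Maximum = 21.

21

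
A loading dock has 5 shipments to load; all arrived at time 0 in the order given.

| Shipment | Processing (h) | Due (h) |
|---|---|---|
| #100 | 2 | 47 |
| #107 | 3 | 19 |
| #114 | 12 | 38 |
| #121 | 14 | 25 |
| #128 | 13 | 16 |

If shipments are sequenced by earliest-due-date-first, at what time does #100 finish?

EDD (increasing due date): #128 #107 #121 #114 #100.
#128: 0→13
#107: 13→16
#121: 16→30
#114: 30→42
#100: 42→44

44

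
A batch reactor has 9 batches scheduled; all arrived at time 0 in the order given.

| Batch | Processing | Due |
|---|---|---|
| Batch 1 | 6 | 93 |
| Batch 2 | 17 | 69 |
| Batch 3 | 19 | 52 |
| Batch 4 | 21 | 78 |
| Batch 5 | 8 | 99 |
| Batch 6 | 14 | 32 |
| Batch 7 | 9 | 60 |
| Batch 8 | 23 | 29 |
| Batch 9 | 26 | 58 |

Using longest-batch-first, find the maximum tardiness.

88

LPT (decreasing processing time): Batch 9 Batch 8 Batch 4 Batch 3 Batch 2 Batch 6 Batch 7 Batch 5 Batch 1.
Batch 9: 0→26, due 58, tardiness 0
Batch 8: 26→49, due 29, tardiness 20
Batch 4: 49→70, due 78, tardiness 0
Batch 3: 70→89, due 52, tardiness 37
Batch 2: 89→106, due 69, tardiness 37
Batch 6: 106→120, due 32, tardiness 88
Batch 7: 120→129, due 60, tardiness 69
Batch 5: 129→137, due 99, tardiness 38
Batch 1: 137→143, due 93, tardiness 50
Maximum = 88.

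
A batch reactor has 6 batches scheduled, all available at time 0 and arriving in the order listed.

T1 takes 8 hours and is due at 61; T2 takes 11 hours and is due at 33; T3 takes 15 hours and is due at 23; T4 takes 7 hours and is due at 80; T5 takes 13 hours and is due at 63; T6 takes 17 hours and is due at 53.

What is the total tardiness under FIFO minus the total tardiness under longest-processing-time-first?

-6

FIFO (arrival order): T1 T2 T3 T4 T5 T6.
T1: 0→8, due 61, tardiness 0
T2: 8→19, due 33, tardiness 0
T3: 19→34, due 23, tardiness 11
T4: 34→41, due 80, tardiness 0
T5: 41→54, due 63, tardiness 0
T6: 54→71, due 53, tardiness 18
Sum = 0+0+11+0+0+18 = 29.
LPT (decreasing processing time): T6 T3 T5 T2 T1 T4.
T6: 0→17, due 53, tardiness 0
T3: 17→32, due 23, tardiness 9
T5: 32→45, due 63, tardiness 0
T2: 45→56, due 33, tardiness 23
T1: 56→64, due 61, tardiness 3
T4: 64→71, due 80, tardiness 0
Sum = 0+9+0+23+3+0 = 35.
Difference = 29 − 35 = -6.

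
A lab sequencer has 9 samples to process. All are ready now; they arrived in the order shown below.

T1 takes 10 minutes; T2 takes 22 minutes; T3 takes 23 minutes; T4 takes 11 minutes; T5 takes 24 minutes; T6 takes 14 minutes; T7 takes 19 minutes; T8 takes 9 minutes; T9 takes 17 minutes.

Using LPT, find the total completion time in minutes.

LPT (decreasing processing time): T5 T3 T2 T7 T9 T6 T4 T1 T8.
T5: 0→24
T3: 24→47
T2: 47→69
T7: 69→88
T9: 88→105
T6: 105→119
T4: 119→130
T1: 130→140
T8: 140→149
Sum = 24+47+69+88+105+119+130+140+149 = 871.

871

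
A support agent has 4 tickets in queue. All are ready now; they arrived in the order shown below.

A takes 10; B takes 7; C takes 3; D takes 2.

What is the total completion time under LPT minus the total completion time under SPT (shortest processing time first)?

28

LPT (decreasing processing time): A B C D.
A: 0→10
B: 10→17
C: 17→20
D: 20→22
Sum = 10+17+20+22 = 69.
SPT (increasing processing time): D C B A.
D: 0→2
C: 2→5
B: 5→12
A: 12→22
Sum = 2+5+12+22 = 41.
Difference = 69 − 41 = 28.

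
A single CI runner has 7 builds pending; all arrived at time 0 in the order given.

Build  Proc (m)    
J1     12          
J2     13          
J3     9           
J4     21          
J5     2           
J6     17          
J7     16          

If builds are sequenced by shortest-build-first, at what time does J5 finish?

SPT (increasing processing time): J5 J3 J1 J2 J7 J6 J4.
J5: 0→2

2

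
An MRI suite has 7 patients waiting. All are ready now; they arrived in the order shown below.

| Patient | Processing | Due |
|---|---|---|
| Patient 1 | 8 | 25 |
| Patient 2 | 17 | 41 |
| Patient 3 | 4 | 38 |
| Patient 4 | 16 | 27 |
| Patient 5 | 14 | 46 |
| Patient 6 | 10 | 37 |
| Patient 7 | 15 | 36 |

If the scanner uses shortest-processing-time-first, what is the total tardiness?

SPT (increasing processing time): Patient 3 Patient 1 Patient 6 Patient 5 Patient 7 Patient 4 Patient 2.
Patient 3: 0→4, due 38, tardiness 0
Patient 1: 4→12, due 25, tardiness 0
Patient 6: 12→22, due 37, tardiness 0
Patient 5: 22→36, due 46, tardiness 0
Patient 7: 36→51, due 36, tardiness 15
Patient 4: 51→67, due 27, tardiness 40
Patient 2: 67→84, due 41, tardiness 43
Sum = 0+0+0+0+15+40+43 = 98.

98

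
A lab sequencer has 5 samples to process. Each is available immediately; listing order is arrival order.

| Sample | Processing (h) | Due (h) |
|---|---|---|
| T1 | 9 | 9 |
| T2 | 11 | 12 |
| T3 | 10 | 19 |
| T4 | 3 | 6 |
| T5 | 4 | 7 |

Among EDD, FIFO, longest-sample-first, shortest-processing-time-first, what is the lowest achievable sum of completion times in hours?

89

EDD (increasing due date): T4 T5 T1 T2 T3.
T4: 0→3
T5: 3→7
T1: 7→16
T2: 16→27
T3: 27→37
Sum = 3+7+16+27+37 = 90.
FIFO (arrival order): T1 T2 T3 T4 T5.
T1: 0→9
T2: 9→20
T3: 20→30
T4: 30→33
T5: 33→37
Sum = 9+20+30+33+37 = 129.
LPT (decreasing processing time): T2 T3 T1 T5 T4.
T2: 0→11
T3: 11→21
T1: 21→30
T5: 30→34
T4: 34→37
Sum = 11+21+30+34+37 = 133.
SPT (increasing processing time): T4 T5 T1 T3 T2.
T4: 0→3
T5: 3→7
T1: 7→16
T3: 16→26
T2: 26→37
Sum = 3+7+16+26+37 = 89.
EDD 90, FIFO 129, LPT 133, SPT 89 → minimum 89.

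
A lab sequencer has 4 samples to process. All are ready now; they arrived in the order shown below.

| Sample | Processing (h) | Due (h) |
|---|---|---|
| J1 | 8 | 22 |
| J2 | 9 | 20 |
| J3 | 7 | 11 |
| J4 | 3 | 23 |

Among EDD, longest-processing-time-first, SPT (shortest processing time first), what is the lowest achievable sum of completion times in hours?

58

EDD (increasing due date): J3 J2 J1 J4.
J3: 0→7
J2: 7→16
J1: 16→24
J4: 24→27
Sum = 7+16+24+27 = 74.
LPT (decreasing processing time): J2 J1 J3 J4.
J2: 0→9
J1: 9→17
J3: 17→24
J4: 24→27
Sum = 9+17+24+27 = 77.
SPT (increasing processing time): J4 J3 J1 J2.
J4: 0→3
J3: 3→10
J1: 10→18
J2: 18→27
Sum = 3+10+18+27 = 58.
EDD 74, LPT 77, SPT 58 → minimum 58.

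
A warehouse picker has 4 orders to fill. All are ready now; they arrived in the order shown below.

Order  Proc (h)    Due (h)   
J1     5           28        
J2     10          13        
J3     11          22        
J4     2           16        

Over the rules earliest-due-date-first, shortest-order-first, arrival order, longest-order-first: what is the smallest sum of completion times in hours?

54

EDD (increasing due date): J2 J4 J3 J1.
J2: 0→10
J4: 10→12
J3: 12→23
J1: 23→28
Sum = 10+12+23+28 = 73.
SPT (increasing processing time): J4 J1 J2 J3.
J4: 0→2
J1: 2→7
J2: 7→17
J3: 17→28
Sum = 2+7+17+28 = 54.
FIFO (arrival order): J1 J2 J3 J4.
J1: 0→5
J2: 5→15
J3: 15→26
J4: 26→28
Sum = 5+15+26+28 = 74.
LPT (decreasing processing time): J3 J2 J1 J4.
J3: 0→11
J2: 11→21
J1: 21→26
J4: 26→28
Sum = 11+21+26+28 = 86.
EDD 73, SPT 54, FIFO 74, LPT 86 → minimum 54.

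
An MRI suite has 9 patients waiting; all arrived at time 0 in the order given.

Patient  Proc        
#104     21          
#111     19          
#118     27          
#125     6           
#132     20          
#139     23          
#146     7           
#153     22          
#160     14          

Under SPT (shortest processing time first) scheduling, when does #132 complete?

SPT (increasing processing time): #125 #146 #160 #111 #132 #104 #153 #139 #118.
#125: 0→6
#146: 6→13
#160: 13→27
#111: 27→46
#132: 46→66

66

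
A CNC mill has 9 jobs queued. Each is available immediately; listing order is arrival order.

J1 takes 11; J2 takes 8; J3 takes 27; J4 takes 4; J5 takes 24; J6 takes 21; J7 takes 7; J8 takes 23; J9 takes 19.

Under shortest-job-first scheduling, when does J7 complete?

11

SPT (increasing processing time): J4 J7 J2 J1 J9 J6 J8 J5 J3.
J4: 0→4
J7: 4→11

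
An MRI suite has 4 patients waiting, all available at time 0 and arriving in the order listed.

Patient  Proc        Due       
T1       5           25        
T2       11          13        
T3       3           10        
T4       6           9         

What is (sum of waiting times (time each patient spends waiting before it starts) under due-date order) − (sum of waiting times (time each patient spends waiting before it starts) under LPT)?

EDD (increasing due date): T4 T3 T2 T1.
T4: waits 0, runs 0→6
T3: waits 6, runs 6→9
T2: waits 9, runs 9→20
T1: waits 20, runs 20→25
Sum = 0+6+9+20 = 35.
LPT (decreasing processing time): T2 T4 T1 T3.
T2: waits 0, runs 0→11
T4: waits 11, runs 11→17
T1: waits 17, runs 17→22
T3: waits 22, runs 22→25
Sum = 0+11+17+22 = 50.
Difference = 35 − 50 = -15.

-15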